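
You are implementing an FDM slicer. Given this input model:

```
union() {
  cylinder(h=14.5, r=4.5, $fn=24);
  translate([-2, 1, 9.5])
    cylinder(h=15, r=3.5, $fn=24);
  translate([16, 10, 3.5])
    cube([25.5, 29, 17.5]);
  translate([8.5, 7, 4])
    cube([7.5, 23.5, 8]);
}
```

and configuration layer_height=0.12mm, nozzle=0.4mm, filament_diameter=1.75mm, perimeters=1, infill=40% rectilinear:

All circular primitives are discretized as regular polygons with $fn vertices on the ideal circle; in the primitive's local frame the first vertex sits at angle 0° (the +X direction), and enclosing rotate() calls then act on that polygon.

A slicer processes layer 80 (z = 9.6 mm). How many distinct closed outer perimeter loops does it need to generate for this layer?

2

At z = 9.6 mm: the r=4.5 cylinder contributes a regular 24-gon of circumradius 4.5; the r=3.5 cylinder at (-2, 1) gives a regular 24-gon of circumradius 3.5 (constant along its height); the 25.5×29 cube at (16, 10) contributes its full rectangle; the cube at (8.5, 7) is present — its section is the full 7.5×23.5 rectangle; Merging all regions: the regions partially overlap (shared area 31.07 mm²), so overlapping operands fuse into one piece — 2 connected regions. The result has 2 disconnected regions.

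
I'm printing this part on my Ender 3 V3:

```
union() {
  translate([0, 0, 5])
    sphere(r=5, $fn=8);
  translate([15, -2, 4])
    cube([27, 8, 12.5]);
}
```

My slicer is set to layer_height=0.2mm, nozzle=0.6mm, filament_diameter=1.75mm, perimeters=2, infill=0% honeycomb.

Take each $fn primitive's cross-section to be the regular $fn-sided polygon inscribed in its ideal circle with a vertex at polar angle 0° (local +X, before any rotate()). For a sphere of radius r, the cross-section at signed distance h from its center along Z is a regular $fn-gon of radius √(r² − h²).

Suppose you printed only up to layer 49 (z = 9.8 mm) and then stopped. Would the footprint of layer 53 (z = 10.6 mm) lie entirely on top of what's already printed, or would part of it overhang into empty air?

Compare the two slices. At z = 9.8: the r=5 sphere contributes a regular 8-gon of circumradius √(5²−4.8²) = 1.400 (area = (8/2)·1.400²·sin(360°/8) = 5.54 mm²); the 27×8 cube at (15, -2) contributes its full rectangle (area 216.00 mm²); Combining (union): the 2 present regions are separate (no shared area or edge), so areas and boundary lengths simply add and each stays a separate island — area = 221.54 mm². At z = 10.6: the sphere is not intersected at this z (|z−center|=5.600 > r=5); the cube at (15, -2) is present — its section is the full 27×8 rectangle (area 216.00 mm²); Combining (union): only the 27×8 cube at (15, -2) is present, so the union is just that shape — area = 216.00 mm². Checking containment: the cross-section at z = 10.6 is a subset of the cross-section at z = 9.8.

entirely on top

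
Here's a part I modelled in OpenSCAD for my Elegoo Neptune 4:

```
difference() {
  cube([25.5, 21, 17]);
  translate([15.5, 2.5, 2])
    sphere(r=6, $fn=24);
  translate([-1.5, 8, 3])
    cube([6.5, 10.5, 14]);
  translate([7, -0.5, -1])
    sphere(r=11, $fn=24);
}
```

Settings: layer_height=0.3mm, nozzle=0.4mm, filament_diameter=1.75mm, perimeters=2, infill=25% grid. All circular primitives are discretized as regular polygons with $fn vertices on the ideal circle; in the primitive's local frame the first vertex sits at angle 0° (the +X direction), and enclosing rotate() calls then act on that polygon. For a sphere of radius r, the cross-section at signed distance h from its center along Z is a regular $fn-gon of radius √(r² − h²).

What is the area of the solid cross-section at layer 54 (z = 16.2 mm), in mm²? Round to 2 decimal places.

483.00 mm²

At z = 16.2 mm: the cube (footprint 25.5×21) is included at this height (area 535.50 mm²); the sphere at (15.5, 2.5) does not reach this height (|z−center|=14.200 > r=6); the 6.5×10.5 cube at (-1.5, 8) contributes its full rectangle (area 68.25 mm²); the sphere at (7, -0.5) is absent (|z−center|=17.200 > r=11); Subtracting the remaining from the first: starting from the 25.5×21 cube (535.50 mm²), the 6.5×10.5 cube at (-1.5, 8) partially overlaps it — only the 52.50 mm² overlap (of its 68.25 mm²) is removed, clipping the outline — area = 483.00 mm². Overall, the cross-section is a single solid region. Net area = 483.00 mm².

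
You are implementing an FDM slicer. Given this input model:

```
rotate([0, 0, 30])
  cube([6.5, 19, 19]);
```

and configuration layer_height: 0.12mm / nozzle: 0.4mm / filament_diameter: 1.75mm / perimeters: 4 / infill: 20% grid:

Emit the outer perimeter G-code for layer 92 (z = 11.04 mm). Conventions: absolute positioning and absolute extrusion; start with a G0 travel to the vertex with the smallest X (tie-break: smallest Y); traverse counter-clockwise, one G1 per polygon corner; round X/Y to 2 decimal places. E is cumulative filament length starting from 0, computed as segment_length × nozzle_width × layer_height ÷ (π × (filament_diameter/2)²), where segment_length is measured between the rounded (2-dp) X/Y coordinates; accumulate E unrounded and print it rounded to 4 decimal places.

G0 X-9.50 Y16.45 Z11.04
G1 X0.00 Y0.00 E0.3791
G1 X5.63 Y3.25 E0.5088
G1 X-3.87 Y19.70 E0.8879
G1 X-9.50 Y16.45 E1.0176

At z = 11.04 mm: the cube is present — its section is the full 6.5×19 rectangle; (rotated 30° about Z; rotation is an isometry so areas/perimeters/island counts are preserved). The outline is a single polygon with 4 vertices. Extrusion per mm of travel: 0.4 × 0.12 / (π × 0.875²) = 0.019956. Accumulating E over each segment gives final E = 1.0176.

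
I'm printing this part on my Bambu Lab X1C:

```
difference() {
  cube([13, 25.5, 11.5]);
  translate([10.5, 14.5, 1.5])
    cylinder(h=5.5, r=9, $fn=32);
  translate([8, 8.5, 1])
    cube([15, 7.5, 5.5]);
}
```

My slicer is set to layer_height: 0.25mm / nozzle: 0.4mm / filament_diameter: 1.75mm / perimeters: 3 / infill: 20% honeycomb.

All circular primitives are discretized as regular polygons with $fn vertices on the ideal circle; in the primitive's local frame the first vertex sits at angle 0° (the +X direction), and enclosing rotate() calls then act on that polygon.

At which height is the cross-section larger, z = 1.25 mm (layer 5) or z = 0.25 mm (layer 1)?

Layer 5 (z = 1.25): the cube (footprint 13×25.5) is included at this height (area 331.50 mm²); the cylinder at (10.5, 14.5) is not intersected at this z (z outside [1.5, 7]); the 15×7.5 cube at (8, 8.5) contributes its full rectangle (area 112.50 mm²); Subtracting the remaining from the first: starting from the 13×25.5 cube (331.50 mm²), the 15×7.5 cube at (8, 8.5) partially overlaps it — only the 37.50 mm² overlap (of its 112.50 mm²) is removed, clipping the outline — area = 294.00 mm². So its area = 294.00 mm². Layer 1 (z = 0.25): the 13×25.5 cube contributes its full rectangle (area 331.50 mm²); the cylinder at (10.5, 14.5) does not reach this height (z outside [1.5, 7]); the cube at (8, 8.5) is not intersected at this z (z outside [1, 6.5]); After the difference (first − rest): none of the subtracted shapes is present at this height, so the 13×25.5 cube is unchanged — area = 331.50 mm². So its area = 331.50 mm². Layer 1 is larger (331.50 vs 294.00 mm²).

layer 1 (z = 0.25 mm)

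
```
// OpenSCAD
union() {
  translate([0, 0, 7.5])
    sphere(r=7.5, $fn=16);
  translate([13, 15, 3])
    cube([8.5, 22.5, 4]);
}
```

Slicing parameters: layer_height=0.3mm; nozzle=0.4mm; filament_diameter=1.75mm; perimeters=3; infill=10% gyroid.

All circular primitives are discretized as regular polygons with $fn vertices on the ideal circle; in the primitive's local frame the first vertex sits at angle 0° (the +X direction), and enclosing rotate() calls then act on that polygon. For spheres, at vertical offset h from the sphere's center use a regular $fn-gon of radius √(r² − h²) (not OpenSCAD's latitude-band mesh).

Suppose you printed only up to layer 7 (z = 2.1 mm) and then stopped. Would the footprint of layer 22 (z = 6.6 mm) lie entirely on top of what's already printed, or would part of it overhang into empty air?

part overhangs

Compare the two slices. At z = 2.1: the sphere: section is a regular 16-gon, circumradius = √(r²−h²) = √(7.5²−5.4²) = 5.205 (area = (16/2)·5.205²·sin(360°/16) = 82.94 mm²); the cube at (13, 15) is absent (z outside [3, 7]); Merging all regions: only the r=7.5 sphere is present, so the union is just that shape — area = 82.94 mm². At z = 6.6: the r=7.5 sphere slices to a regular 16-gon of circumradius 7.446 (√(r²−h²) with h=0.9 from center) (area = (16/2)·7.446²·sin(360°/16) = 169.73 mm²); the 8.5×22.5 cube at (13, 15) contributes its full rectangle (area 191.25 mm²); Combining (union): the 2 present regions are separate (no shared area or edge), so areas and boundary lengths simply add and each stays a separate island — area = 360.98 mm². Checking containment: at z = 6.6 the cross-section extends beyond the z = 2.1 cross-section by about 278.04 mm².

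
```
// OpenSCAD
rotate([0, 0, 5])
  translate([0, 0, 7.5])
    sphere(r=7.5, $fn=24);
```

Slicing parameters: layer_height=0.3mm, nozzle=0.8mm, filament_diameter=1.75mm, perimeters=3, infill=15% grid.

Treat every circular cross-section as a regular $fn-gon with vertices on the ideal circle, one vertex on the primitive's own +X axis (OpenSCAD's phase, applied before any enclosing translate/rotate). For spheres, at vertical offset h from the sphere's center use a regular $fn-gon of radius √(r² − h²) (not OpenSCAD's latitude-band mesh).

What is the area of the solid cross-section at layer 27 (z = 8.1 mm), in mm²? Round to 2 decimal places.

At z = 8.1 mm: the r=7.5 sphere contributes a regular 24-gon of circumradius √(7.5²−0.6²) = 7.476 (area = (24/2)·7.476²·sin(360°/24) = 173.58 mm²); (rotated 5° about Z; rotation is an isometry so areas/perimeters/island counts are preserved). Overall, the cross-section is a single solid region. Net area = 173.58 mm².

173.58 mm²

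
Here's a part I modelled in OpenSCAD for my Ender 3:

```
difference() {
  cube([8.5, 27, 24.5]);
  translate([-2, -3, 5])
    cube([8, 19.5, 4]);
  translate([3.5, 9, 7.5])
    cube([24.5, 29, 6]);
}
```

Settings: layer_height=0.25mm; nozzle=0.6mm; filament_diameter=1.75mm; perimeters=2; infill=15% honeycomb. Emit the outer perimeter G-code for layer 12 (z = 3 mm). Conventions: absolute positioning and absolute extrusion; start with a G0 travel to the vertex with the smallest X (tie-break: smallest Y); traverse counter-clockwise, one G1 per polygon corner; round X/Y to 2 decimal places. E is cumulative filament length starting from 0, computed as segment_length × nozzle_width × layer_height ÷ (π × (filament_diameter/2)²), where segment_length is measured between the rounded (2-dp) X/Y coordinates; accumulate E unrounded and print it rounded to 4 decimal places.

At z = 3 mm: the cube is present — its section is the full 8.5×27 rectangle; the cube at (-2, -3) does not reach this height (z outside [5, 9]); the cube at (3.5, 9) is not intersected at this z (z outside [7.5, 13.5]); Taking the first minus the rest: none of the subtracted shapes is present at this height, so the 8.5×27 cube is unchanged — 1 connected region. The outline is a single polygon with 4 vertices. Extrusion per mm of travel: 0.6 × 0.25 / (π × 0.875²) = 0.062363. Accumulating E over each segment gives final E = 4.4278.

G0 X0.00 Y0.00 Z3.00
G1 X8.50 Y0.00 E0.5301
G1 X8.50 Y27.00 E2.2139
G1 X0.00 Y27.00 E2.7440
G1 X0.00 Y0.00 E4.4278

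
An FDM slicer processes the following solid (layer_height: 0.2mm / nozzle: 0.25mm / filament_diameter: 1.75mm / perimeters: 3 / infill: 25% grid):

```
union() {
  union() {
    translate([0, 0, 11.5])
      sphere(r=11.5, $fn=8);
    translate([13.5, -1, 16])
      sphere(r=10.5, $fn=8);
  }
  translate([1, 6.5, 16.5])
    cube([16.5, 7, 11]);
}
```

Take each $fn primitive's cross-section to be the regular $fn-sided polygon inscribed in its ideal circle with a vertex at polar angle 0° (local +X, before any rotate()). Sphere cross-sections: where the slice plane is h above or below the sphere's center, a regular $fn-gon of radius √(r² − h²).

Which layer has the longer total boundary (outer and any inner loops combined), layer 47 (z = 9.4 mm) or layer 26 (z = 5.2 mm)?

layer 47 (z = 9.4 mm)

Layer 47 (z = 9.4): the r=11.5 sphere contributes a regular 8-gon of circumradius √(11.5²−2.1²) = 11.307 (perimeter = 2·8·11.307·sin(180°/8) = 69.23 mm); the sphere at (13.5, -1): section is a regular 8-gon, circumradius = √(r²−h²) = √(10.5²−6.6²) = 8.166 (perimeter = 2·8·8.166·sin(180°/8) = 50.00 mm); Merging all regions: the regions partially overlap (shared area 41.51 mm²), so the edge portions inside another operand are dropped and the merged outline is re-measured after clipping — boundary = 91.12 mm; the cube at (1, 6.5) is absent (z outside [16.5, 27.5]); Taking the union: only that combined region is present, so the union is just that shape — boundary = 91.12 mm. So its perimeter = 91.12 mm. Layer 26 (z = 5.2): the sphere: section is a regular 8-gon, circumradius = √(r²−h²) = √(11.5²−6.3²) = 9.621 (perimeter = 2·8·9.621·sin(180°/8) = 58.91 mm); the sphere at (13.5, -1) does not reach this height (|z−center|=10.800 > r=10.5); Merging all regions: only the r=11.5 sphere is present, so the union is just that shape — boundary = 58.91 mm; the cube at (1, 6.5) is not intersected at this z (z outside [16.5, 27.5]); Taking the union: only the result so far is present, so the union is just that shape — boundary = 58.91 mm. So its perimeter = 58.91 mm. Layer 47 is larger (91.12 vs 58.91 mm).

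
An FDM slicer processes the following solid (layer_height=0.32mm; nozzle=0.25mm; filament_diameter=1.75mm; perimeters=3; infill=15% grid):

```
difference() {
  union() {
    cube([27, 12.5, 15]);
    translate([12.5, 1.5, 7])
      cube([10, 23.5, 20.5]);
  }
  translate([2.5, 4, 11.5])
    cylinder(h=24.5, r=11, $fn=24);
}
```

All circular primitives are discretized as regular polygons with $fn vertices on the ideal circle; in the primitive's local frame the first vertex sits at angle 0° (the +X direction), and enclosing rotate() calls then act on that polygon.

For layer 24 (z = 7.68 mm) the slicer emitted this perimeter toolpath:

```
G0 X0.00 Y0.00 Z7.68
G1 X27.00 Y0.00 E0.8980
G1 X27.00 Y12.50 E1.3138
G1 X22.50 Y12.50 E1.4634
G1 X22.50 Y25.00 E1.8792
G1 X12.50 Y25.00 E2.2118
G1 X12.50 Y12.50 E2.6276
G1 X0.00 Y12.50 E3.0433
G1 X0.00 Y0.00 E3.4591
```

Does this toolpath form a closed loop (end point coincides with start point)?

yes

Start point (G0): (0.00, 0.00). End point (last G1): the path returns to the start — closed.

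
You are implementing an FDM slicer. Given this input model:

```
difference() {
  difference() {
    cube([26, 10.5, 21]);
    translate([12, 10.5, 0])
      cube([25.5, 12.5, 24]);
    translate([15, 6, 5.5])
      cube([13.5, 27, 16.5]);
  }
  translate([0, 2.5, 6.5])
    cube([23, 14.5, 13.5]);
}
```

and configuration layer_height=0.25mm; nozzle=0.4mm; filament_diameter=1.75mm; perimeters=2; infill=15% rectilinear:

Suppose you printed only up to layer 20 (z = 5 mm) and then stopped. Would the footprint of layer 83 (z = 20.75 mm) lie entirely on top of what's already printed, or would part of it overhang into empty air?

Compare the two slices. At z = 5: the cube is present — its section is the full 26×10.5 rectangle (area 273.00 mm²); the cube at (12, 10.5) (footprint 25.5×12.5) is included at this height (area 318.75 mm²); the cube at (15, 6) does not reach this height (z outside [5.5, 22]); Subtracting the remaining from the first: starting from the 26×10.5 cube (273.00 mm²), the 25.5×12.5 cube at (12, 10.5) misses the remaining region (no effect) — area = 273.00 mm²; the cube at (0, 2.5) is not intersected at this z (z outside [6.5, 20]); After the difference (first − rest): none of the subtracted shapes is present at this height, so the result so far is unchanged — area = 273.00 mm². At z = 20.75: the 26×10.5 cube contributes its full rectangle (area 273.00 mm²); the 25.5×12.5 cube at (12, 10.5) contributes its full rectangle (area 318.75 mm²); the 13.5×27 cube at (15, 6) contributes its full rectangle (area 364.50 mm²); After the difference (first − rest): starting from the 26×10.5 cube (273.00 mm²), the 25.5×12.5 cube at (12, 10.5) misses the remaining region (no effect); the 13.5×27 cube at (15, 6) partially overlaps it — only the 49.50 mm² overlap (of its 364.50 mm²) is removed, clipping the outline — area = 223.50 mm²; the cube at (0, 2.5) is absent (z outside [6.5, 20]); Taking the first minus the rest: none of the subtracted shapes is present at this height, so that combined region is unchanged — area = 223.50 mm². Checking containment: the cross-section at z = 20.75 is a subset of the cross-section at z = 5.

entirely on top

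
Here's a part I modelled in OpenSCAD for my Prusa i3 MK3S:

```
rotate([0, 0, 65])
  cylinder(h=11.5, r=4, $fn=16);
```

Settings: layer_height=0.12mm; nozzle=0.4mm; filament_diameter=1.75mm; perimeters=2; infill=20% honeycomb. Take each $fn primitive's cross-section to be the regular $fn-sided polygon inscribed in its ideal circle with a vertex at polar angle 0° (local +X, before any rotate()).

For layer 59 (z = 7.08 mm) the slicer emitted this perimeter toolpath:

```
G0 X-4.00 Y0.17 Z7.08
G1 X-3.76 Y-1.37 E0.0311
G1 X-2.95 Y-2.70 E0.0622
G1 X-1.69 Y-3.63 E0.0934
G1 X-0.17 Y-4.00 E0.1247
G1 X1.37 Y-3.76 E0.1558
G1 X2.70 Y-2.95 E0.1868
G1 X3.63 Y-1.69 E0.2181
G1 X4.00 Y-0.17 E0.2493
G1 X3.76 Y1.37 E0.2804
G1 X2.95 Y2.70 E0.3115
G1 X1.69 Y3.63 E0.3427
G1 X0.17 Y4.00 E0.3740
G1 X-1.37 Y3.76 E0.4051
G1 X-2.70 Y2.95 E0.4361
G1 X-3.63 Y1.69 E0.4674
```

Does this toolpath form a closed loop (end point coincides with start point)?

Start point (G0): (-4.00, 0.17). End point (last G1): the path does not return to the start — open.

no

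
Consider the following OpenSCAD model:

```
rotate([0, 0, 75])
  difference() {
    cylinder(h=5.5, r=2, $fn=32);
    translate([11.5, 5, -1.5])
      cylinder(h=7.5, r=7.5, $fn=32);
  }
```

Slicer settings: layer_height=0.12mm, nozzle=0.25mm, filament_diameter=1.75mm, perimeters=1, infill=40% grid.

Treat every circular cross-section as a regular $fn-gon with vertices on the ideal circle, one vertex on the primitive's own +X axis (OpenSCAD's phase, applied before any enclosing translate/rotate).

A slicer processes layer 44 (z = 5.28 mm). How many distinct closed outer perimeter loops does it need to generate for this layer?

At z = 5.28 mm: the cylinder: section is a regular 32-gon, circumradius r=2; the cylinder at (11.5, 5): section is a regular 32-gon, circumradius r=7.5; Subtracting the remaining from the first: starting from the r=2 cylinder, the r=7.5 cylinder at (11.5, 5) misses the remaining region (no effect) — 1 connected region; (whole slice rotated 75° about Z — lengths, areas and connectivity unchanged). The result has 1 disconnected region.

1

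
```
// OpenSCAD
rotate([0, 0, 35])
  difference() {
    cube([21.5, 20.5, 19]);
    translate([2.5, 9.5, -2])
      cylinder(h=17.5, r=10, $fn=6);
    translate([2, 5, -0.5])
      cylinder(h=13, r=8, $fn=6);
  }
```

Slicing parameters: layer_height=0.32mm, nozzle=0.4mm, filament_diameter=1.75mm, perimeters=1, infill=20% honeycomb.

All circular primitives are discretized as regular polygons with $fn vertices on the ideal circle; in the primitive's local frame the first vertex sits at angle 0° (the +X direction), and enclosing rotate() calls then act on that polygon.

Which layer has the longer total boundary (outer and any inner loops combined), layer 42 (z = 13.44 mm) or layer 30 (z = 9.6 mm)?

layer 42 (z = 13.44 mm)

Layer 42 (z = 13.44): the 21.5×20.5 cube contributes its full rectangle (perimeter 84.00 mm); the cylinder at (2.5, 9.5): section is a regular 6-gon, circumradius r=10 (perimeter = 2·6·10.000·sin(180°/6) = 60.00 mm); the cylinder at (2, 5) is not intersected at this z (z outside [-0.5, 12.5]); Taking the first minus the rest: starting from the 21.5×20.5 cube, the r=10 cylinder at (2.5, 9.5) partially overlaps it — only the 173.21 mm² overlap (of its 259.81 mm²) is removed, clipping the outline — boundary = 101.68 mm; (whole slice rotated 35° about Z — lengths, areas and connectivity unchanged). So its perimeter = 101.68 mm. Layer 30 (z = 9.6): the cube (footprint 21.5×20.5) is included at this height (perimeter 84.00 mm); the r=10 cylinder at (2.5, 9.5) contributes a regular 6-gon of circumradius 10 (perimeter = 2·6·10.000·sin(180°/6) = 60.00 mm); the r=8 cylinder at (2, 5) contributes a regular 6-gon of circumradius 8 (perimeter = 2·6·8.000·sin(180°/6) = 48.00 mm); Subtracting the remaining from the first: starting from the 21.5×20.5 cube, the r=10 cylinder at (2.5, 9.5) partially overlaps it — only the 173.21 mm² overlap (of its 259.81 mm²) is removed, clipping the outline; the r=8 cylinder at (2, 5) partially overlaps it — only the 6.59 mm² overlap (of its 166.28 mm²) is removed, clipping the outline — boundary = 87.20 mm; (whole slice rotated 35° about Z — lengths, areas and connectivity unchanged). So its perimeter = 87.20 mm. Layer 42 is larger (101.68 vs 87.20 mm).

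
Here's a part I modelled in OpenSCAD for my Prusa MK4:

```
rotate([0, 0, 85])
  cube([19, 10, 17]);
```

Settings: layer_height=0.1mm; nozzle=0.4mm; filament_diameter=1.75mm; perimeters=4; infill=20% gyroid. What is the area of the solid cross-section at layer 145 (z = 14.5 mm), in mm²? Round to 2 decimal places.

190.00 mm²

At z = 14.5 mm: the cube (footprint 19×10) is included at this height (area 190.00 mm²); (rotated 85° about Z; rotation is an isometry so areas/perimeters/island counts are preserved). Overall, the cross-section is a single solid region. Net area = 190.00 mm².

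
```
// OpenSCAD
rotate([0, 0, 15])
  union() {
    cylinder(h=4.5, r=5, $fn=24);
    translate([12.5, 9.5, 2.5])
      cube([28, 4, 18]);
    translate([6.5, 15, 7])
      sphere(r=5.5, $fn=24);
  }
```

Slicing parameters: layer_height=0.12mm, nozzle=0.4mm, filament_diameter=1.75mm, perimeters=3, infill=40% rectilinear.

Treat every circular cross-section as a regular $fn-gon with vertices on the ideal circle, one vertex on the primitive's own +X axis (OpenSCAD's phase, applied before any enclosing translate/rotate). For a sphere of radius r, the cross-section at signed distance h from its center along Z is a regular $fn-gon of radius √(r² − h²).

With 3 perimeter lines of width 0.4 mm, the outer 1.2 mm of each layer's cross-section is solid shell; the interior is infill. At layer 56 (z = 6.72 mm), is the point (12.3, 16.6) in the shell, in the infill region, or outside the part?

At z = 6.72 mm: the cylinder is not intersected at this z (z outside [0, 4.5]); the cube at (12.5, 9.5) (footprint 28×4) is included at this height; the r=5.5 sphere at (6.5, 15) slices to a regular 24-gon of circumradius 5.493 (√(r²−h²) with h=0.28 from center); Combining (union): the 2 present regions are separate (no shared area or edge), so areas and boundary lengths simply add and each stays a separate island — 2 connected regions; (whole slice rotated 15° about Z — lengths, areas and connectivity unchanged). Overall, the cross-section has 2 separate islands. Undo the 15° rotation: the query point maps to (16.177, 12.851) in the un-rotated model frame. The nearest boundary edge runs (12.50, 13.50)→(40.50, 13.50); distance from the point to it = 0.65 mm. (Shell/infill is judged within the island containing the point — the largest one.) The point is inside the cross-section, 0.65 mm from the nearest boundary — within the 1.2 mm shell band (3 × 0.4).

shell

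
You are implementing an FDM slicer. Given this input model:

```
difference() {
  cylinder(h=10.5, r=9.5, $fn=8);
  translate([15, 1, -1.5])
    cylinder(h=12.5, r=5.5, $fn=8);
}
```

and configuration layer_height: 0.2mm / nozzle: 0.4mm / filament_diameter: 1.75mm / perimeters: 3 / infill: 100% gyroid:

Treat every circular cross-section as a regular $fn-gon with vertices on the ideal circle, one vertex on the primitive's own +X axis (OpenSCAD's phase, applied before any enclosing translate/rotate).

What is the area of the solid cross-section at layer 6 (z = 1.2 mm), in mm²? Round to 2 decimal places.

255.27 mm²

At z = 1.2 mm: the cylinder: section is a regular 8-gon, circumradius r=9.5 (area = (8/2)·9.500²·sin(360°/8) = 255.27 mm²); the r=5.5 cylinder at (15, 1) contributes a regular 8-gon of circumradius 5.5 (area = (8/2)·5.500²·sin(360°/8) = 85.56 mm²); Taking the first minus the rest: starting from the r=9.5 cylinder (255.27 mm²), the r=5.5 cylinder at (15, 1) misses the remaining region (no effect) — area = 255.27 mm². Overall, the cross-section is a single solid region. Net area = 255.27 mm².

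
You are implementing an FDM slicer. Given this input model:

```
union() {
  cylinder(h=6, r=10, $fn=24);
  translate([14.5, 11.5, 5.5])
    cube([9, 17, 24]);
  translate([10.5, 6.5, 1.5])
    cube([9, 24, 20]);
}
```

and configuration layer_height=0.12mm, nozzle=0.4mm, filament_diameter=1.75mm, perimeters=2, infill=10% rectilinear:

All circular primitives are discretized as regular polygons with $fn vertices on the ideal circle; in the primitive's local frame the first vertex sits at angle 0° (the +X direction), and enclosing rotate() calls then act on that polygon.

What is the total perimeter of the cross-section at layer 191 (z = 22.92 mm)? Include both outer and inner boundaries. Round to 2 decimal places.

At z = 22.92 mm: the cylinder does not reach this height (z outside [0, 6]); the cube at (14.5, 11.5) (footprint 9×17) is included at this height (perimeter 52.00 mm); the cube at (10.5, 6.5) is not intersected at this z (z outside [1.5, 21.5]); Combining (union): only the 9×17 cube at (14.5, 11.5) is present, so the union is just that shape — boundary = 52.00 mm. Overall, the cross-section is a single solid region. Total boundary length (outer) = 52.00 mm.

52.00 mm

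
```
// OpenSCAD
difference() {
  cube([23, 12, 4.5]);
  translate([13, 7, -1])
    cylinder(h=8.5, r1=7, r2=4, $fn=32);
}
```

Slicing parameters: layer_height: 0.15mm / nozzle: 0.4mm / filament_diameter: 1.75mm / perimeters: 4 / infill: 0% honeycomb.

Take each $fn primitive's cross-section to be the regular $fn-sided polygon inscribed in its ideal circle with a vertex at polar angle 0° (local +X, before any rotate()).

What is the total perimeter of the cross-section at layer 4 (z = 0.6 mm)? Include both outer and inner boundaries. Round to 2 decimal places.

At z = 0.6 mm: the cube is present — its section is the full 23×12 rectangle (perimeter 70.00 mm); the cone at (13, 7): at t=0.188 of its height the radius interpolates to r₁+(r₂−r₁)t = 6.435, giving a regular 32-gon of that circumradius (perimeter = 2·32·6.435·sin(180°/32) = 40.37 mm); Taking the first minus the rest: starting from the 23×12 cube, the cone at (13, 7) partially overlaps it — only the 121.50 mm² overlap (of its 129.27 mm²) is removed, clipping the outline — boundary = 93.69 mm. Overall, the cross-section is a single solid region. Total boundary length (outer) = 93.69 mm.

93.69 mm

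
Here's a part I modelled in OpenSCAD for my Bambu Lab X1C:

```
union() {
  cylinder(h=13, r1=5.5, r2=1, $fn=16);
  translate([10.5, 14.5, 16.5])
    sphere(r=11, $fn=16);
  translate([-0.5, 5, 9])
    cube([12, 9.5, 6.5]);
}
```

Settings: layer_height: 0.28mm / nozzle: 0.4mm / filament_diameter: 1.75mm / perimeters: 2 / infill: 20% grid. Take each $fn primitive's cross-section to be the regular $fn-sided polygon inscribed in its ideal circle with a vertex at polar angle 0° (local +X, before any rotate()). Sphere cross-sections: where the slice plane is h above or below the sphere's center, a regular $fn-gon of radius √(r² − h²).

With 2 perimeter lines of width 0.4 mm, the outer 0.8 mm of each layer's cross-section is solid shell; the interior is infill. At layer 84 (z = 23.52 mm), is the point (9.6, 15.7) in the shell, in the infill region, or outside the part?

At z = 23.52 mm: the cone is absent (z outside [0, 13]); the sphere at (10.5, 14.5): section is a regular 16-gon, circumradius = √(r²−h²) = √(11²−7.02²) = 8.469; the cube at (-0.5, 5) is absent (z outside [9, 15.5]); Merging all regions: only the r=11 sphere at (10.5, 14.5) is present, so the union is just that shape — 1 connected region. Overall, the cross-section is a single solid region. The nearest boundary edge runs (7.26, 22.32)→(4.51, 20.49); distance from the point to it = 6.81 mm. The point is inside the cross-section and 6.81 mm from the nearest boundary — more than the 0.8 mm shell width (2 × 0.4), so it's in the infill interior.

infill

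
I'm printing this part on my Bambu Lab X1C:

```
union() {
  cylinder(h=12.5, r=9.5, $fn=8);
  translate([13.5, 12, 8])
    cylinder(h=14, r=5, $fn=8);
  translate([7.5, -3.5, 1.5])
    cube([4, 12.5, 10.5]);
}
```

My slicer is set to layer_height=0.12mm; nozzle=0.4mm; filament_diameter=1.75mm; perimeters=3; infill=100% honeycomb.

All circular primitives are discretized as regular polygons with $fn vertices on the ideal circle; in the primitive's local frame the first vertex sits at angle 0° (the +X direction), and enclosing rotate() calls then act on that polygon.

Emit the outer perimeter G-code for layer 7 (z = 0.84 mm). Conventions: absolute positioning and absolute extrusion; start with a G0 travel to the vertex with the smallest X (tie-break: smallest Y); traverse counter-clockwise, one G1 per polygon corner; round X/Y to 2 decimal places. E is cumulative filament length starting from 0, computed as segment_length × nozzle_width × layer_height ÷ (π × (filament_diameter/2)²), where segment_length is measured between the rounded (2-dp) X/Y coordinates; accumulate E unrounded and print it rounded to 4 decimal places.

G0 X-9.50 Y0.00 Z0.84
G1 X-6.72 Y-6.72 E0.1451
G1 X0.00 Y-9.50 E0.2903
G1 X6.72 Y-6.72 E0.4354
G1 X9.50 Y0.00 E0.5805
G1 X6.72 Y6.72 E0.7256
G1 X0.00 Y9.50 E0.8708
G1 X-6.72 Y6.72 E1.0159
G1 X-9.50 Y0.00 E1.1610

At z = 0.84 mm: the cylinder: section is a regular 8-gon, circumradius r=9.5; the cylinder at (13.5, 12) is not intersected at this z (z outside [8, 22]); the cube at (7.5, -3.5) is not intersected at this z (z outside [1.5, 12]); Merging all regions: only the r=9.5 cylinder is present, so the union is just that shape — 1 connected region. The outline is a single polygon with 8 vertices. Extrusion per mm of travel: 0.4 × 0.12 / (π × 0.875²) = 0.019956. Accumulating E over each segment gives final E = 1.1610.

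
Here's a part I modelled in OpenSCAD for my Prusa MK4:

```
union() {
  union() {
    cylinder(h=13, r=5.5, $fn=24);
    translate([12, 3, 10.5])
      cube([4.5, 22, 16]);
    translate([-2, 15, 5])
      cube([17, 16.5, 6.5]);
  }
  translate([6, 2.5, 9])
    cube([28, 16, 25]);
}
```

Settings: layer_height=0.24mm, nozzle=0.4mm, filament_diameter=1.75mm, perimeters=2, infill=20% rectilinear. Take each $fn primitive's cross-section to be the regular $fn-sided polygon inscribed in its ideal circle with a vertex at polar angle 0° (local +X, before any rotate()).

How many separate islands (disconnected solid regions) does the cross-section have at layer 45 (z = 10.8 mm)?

At z = 10.8 mm: the r=5.5 cylinder contributes a regular 24-gon of circumradius 5.5; the cube at (12, 3) (footprint 4.5×22) is included at this height; the cube at (-2, 15) is present — its section is the full 17×16.5 rectangle; Merging all regions: the regions partially overlap (shared area 30.00 mm²), so overlapping operands fuse into one piece — 2 connected regions; the 28×16 cube at (6, 2.5) contributes its full rectangle; Merging all regions: the regions partially overlap (shared area 90.75 mm²), so overlapping operands fuse into one piece — 2 connected regions. Overall, the cross-section has 2 separate islands. Island count = 2.

2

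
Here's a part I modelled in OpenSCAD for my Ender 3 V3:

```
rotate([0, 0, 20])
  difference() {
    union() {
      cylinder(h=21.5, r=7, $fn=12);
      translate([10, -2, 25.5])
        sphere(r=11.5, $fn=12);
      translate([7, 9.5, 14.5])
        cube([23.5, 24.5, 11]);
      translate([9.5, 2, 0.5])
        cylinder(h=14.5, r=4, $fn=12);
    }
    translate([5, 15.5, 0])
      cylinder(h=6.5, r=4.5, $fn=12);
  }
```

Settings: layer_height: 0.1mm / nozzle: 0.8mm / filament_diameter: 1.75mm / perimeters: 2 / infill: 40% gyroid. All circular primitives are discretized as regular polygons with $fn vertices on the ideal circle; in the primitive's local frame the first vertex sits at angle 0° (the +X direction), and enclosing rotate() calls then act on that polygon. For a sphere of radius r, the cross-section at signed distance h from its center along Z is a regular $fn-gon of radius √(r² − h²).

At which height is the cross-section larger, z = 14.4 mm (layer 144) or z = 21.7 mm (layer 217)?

Layer 144 (z = 14.4): the r=7 cylinder contributes a regular 12-gon of circumradius 7 (area = (12/2)·7.000²·sin(360°/12) = 147.00 mm²); the r=11.5 sphere at (10, -2) contributes a regular 12-gon of circumradius √(11.5²−11.1²) = 3.007 (area = (12/2)·3.007²·sin(360°/12) = 27.12 mm²); the cube at (7, 9.5) is absent (z outside [14.5, 25.5]); the r=4 cylinder at (9.5, 2) gives a regular 12-gon of circumradius 4 (constant along its height) (area = (12/2)·4.000²·sin(360°/12) = 48.00 mm²); Merging all regions: the regions partially overlap — summed areas 222.12 mm² minus the doubly-counted overlap 13.85 mm² gives 208.27 mm² — area = 208.27 mm²; the cylinder at (5, 15.5) is absent (z outside [0, 6.5]); Subtracting the remaining from the first: none of the subtracted shapes is present at this height, so that combined region is unchanged — area = 208.27 mm²; (whole slice rotated 20° about Z — lengths, areas and connectivity unchanged). So its area = 208.27 mm². Layer 217 (z = 21.7): the cylinder is not intersected at this z (z outside [0, 21.5]); the sphere at (10, -2): section is a regular 12-gon, circumradius = √(r²−h²) = √(11.5²−3.8²) = 10.854 (area = (12/2)·10.854²·sin(360°/12) = 353.43 mm²); the cube at (7, 9.5) (footprint 23.5×24.5) is included at this height (area 575.75 mm²); the cylinder at (9.5, 2) is absent (z outside [0.5, 15]); Merging all regions: the 2 present regions are separate (no shared area or edge), so areas and boundary lengths simply add and each stays a separate island — area = 929.18 mm²; the cylinder at (5, 15.5) is absent (z outside [0, 6.5]); Subtracting the remaining from the first: none of the subtracted shapes is present at this height, so that combined region is unchanged — area = 929.18 mm²; (rotated 20° about Z; rotation is an isometry so areas/perimeters/island counts are preserved). So its area = 929.18 mm². Layer 217 is larger (929.18 vs 208.27 mm²).

layer 217 (z = 21.7 mm)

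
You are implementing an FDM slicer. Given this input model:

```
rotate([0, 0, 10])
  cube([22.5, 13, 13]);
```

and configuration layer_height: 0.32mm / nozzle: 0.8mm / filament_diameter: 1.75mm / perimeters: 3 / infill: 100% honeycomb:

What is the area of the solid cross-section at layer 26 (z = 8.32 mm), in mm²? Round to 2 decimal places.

292.50 mm²

At z = 8.32 mm: the cube is present — its section is the full 22.5×13 rectangle (area 292.50 mm²); (rotated 10° about Z; rotation is an isometry so areas/perimeters/island counts are preserved). Overall, the cross-section is a single solid region. Net area = 292.50 mm².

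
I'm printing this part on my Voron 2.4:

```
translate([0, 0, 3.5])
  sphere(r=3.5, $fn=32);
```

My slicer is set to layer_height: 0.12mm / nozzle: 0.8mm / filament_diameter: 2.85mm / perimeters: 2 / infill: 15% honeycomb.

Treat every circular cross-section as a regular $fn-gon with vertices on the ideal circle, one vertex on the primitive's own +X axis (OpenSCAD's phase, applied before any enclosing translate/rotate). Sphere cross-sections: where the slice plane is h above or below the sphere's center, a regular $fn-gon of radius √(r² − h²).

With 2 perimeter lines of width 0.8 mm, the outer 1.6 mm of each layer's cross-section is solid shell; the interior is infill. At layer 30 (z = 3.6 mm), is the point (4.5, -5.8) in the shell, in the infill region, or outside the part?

outside

At z = 3.6 mm: the sphere: section is a regular 32-gon, circumradius = √(r²−h²) = √(3.5²−0.1²) = 3.499. Overall, the cross-section is a single solid region. The nearest boundary edge runs (1.94, -2.91)→(2.47, -2.47); distance from the point to it = 3.86 mm. The point is not inside any of the regions above, so it lies outside the cross-section (3.86 mm from the nearest boundary).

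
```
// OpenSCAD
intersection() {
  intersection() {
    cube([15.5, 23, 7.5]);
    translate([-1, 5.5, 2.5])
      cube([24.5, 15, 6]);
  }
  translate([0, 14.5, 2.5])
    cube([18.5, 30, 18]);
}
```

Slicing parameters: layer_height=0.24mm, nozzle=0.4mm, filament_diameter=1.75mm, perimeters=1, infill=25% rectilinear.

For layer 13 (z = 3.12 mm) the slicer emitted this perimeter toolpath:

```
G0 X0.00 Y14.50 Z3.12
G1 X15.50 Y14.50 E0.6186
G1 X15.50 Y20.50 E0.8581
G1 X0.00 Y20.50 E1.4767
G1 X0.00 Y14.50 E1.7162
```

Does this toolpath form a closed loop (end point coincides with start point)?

yes

Start point (G0): (0.00, 14.50). End point (last G1): the path returns to the start — closed.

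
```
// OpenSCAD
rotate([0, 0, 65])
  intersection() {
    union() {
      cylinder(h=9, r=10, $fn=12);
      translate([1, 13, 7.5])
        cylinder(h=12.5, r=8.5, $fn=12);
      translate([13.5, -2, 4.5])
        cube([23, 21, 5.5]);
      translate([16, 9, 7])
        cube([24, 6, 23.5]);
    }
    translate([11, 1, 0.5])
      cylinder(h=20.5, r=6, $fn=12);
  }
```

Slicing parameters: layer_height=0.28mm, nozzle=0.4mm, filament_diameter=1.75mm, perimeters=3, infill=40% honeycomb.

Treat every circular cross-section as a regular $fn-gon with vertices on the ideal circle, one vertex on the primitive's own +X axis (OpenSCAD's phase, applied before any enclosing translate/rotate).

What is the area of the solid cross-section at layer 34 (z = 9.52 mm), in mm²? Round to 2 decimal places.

22.13 mm²

At z = 9.52 mm: the cylinder is absent (z outside [0, 9]); the cylinder at (1, 13): section is a regular 12-gon, circumradius r=8.5 (area = (12/2)·8.500²·sin(360°/12) = 216.75 mm²); the cube at (13.5, -2) is present — its section is the full 23×21 rectangle (area 483.00 mm²); the cube at (16, 9) (footprint 24×6) is included at this height (area 144.00 mm²); Combining (union): the regions partially overlap — summed areas 843.75 mm² minus the doubly-counted overlap 123.00 mm² gives 720.75 mm² — area = 720.75 mm²; the r=6 cylinder at (11, 1) gives a regular 12-gon of circumradius 6 (constant along its height) (area = (12/2)·6.000²·sin(360°/12) = 108.00 mm²); Taking the intersection: the r=6 cylinder at (11, 1) partially overlaps that combined region; clipping to the common part keeps 22.13 mm² — area = 22.13 mm²; (whole slice rotated 65° about Z — lengths, areas and connectivity unchanged). Overall, the cross-section is a single solid region. Net area = 22.13 mm².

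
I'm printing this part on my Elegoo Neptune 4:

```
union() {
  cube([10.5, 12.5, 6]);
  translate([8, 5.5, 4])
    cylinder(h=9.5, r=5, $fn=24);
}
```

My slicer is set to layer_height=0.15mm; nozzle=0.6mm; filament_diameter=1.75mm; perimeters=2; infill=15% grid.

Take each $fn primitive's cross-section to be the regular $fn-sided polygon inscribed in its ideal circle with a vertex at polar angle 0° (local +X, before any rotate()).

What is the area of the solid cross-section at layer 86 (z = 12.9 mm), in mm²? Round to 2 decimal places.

77.65 mm²

At z = 12.9 mm: the cube is absent (z outside [0, 6]); the r=5 cylinder at (8, 5.5) contributes a regular 24-gon of circumradius 5 (area = (24/2)·5.000²·sin(360°/24) = 77.65 mm²); Taking the union: only the r=5 cylinder at (8, 5.5) is present, so the union is just that shape — area = 77.65 mm². Overall, the cross-section is a single solid region. Net area = 77.65 mm².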